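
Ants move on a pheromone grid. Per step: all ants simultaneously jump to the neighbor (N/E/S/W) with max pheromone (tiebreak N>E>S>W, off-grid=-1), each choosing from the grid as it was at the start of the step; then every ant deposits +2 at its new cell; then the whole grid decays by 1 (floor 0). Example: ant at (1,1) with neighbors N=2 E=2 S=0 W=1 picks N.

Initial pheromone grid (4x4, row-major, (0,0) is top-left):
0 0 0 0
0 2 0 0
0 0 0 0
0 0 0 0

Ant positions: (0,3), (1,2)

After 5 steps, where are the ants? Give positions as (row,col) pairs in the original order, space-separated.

Step 1: ant0:(0,3)->S->(1,3) | ant1:(1,2)->W->(1,1)
  grid max=3 at (1,1)
Step 2: ant0:(1,3)->N->(0,3) | ant1:(1,1)->N->(0,1)
  grid max=2 at (1,1)
Step 3: ant0:(0,3)->S->(1,3) | ant1:(0,1)->S->(1,1)
  grid max=3 at (1,1)
Step 4: ant0:(1,3)->N->(0,3) | ant1:(1,1)->N->(0,1)
  grid max=2 at (1,1)
Step 5: ant0:(0,3)->S->(1,3) | ant1:(0,1)->S->(1,1)
  grid max=3 at (1,1)

(1,3) (1,1)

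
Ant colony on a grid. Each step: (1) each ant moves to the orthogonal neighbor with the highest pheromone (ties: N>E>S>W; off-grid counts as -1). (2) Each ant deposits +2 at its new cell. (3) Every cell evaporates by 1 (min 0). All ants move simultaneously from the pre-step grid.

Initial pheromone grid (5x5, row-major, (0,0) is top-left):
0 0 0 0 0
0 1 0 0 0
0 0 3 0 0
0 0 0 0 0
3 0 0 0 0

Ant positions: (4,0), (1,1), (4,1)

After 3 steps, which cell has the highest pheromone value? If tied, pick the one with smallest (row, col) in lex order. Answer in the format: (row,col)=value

Step 1: ant0:(4,0)->N->(3,0) | ant1:(1,1)->N->(0,1) | ant2:(4,1)->W->(4,0)
  grid max=4 at (4,0)
Step 2: ant0:(3,0)->S->(4,0) | ant1:(0,1)->E->(0,2) | ant2:(4,0)->N->(3,0)
  grid max=5 at (4,0)
Step 3: ant0:(4,0)->N->(3,0) | ant1:(0,2)->E->(0,3) | ant2:(3,0)->S->(4,0)
  grid max=6 at (4,0)
Final grid:
  0 0 0 1 0
  0 0 0 0 0
  0 0 0 0 0
  3 0 0 0 0
  6 0 0 0 0
Max pheromone 6 at (4,0)

Answer: (4,0)=6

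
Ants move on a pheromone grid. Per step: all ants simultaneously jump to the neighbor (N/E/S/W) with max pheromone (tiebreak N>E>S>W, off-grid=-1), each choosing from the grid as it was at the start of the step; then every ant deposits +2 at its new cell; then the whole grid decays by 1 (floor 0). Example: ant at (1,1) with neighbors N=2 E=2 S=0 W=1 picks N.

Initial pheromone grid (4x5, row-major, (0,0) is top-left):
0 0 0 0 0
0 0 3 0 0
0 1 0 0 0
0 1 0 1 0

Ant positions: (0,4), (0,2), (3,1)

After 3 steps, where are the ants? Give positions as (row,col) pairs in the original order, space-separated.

Step 1: ant0:(0,4)->S->(1,4) | ant1:(0,2)->S->(1,2) | ant2:(3,1)->N->(2,1)
  grid max=4 at (1,2)
Step 2: ant0:(1,4)->N->(0,4) | ant1:(1,2)->N->(0,2) | ant2:(2,1)->N->(1,1)
  grid max=3 at (1,2)
Step 3: ant0:(0,4)->S->(1,4) | ant1:(0,2)->S->(1,2) | ant2:(1,1)->E->(1,2)
  grid max=6 at (1,2)

(1,4) (1,2) (1,2)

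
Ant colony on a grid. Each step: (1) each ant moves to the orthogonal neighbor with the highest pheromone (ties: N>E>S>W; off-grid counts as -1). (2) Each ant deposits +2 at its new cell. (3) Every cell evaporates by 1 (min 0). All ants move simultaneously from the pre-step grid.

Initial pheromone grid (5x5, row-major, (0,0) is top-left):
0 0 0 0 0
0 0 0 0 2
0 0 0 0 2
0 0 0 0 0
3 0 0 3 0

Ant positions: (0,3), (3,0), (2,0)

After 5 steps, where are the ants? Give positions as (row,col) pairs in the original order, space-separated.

Step 1: ant0:(0,3)->E->(0,4) | ant1:(3,0)->S->(4,0) | ant2:(2,0)->N->(1,0)
  grid max=4 at (4,0)
Step 2: ant0:(0,4)->S->(1,4) | ant1:(4,0)->N->(3,0) | ant2:(1,0)->N->(0,0)
  grid max=3 at (4,0)
Step 3: ant0:(1,4)->N->(0,4) | ant1:(3,0)->S->(4,0) | ant2:(0,0)->E->(0,1)
  grid max=4 at (4,0)
Step 4: ant0:(0,4)->S->(1,4) | ant1:(4,0)->N->(3,0) | ant2:(0,1)->E->(0,2)
  grid max=3 at (4,0)
Step 5: ant0:(1,4)->N->(0,4) | ant1:(3,0)->S->(4,0) | ant2:(0,2)->E->(0,3)
  grid max=4 at (4,0)

(0,4) (4,0) (0,3)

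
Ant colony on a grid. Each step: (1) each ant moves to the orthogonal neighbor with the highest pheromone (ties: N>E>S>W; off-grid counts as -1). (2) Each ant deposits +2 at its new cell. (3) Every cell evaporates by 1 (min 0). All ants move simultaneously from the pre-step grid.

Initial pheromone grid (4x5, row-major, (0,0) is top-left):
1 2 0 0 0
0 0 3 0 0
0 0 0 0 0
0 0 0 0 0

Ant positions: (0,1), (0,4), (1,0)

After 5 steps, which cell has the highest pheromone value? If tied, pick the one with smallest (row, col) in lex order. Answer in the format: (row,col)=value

Answer: (0,0)=8

Derivation:
Step 1: ant0:(0,1)->W->(0,0) | ant1:(0,4)->S->(1,4) | ant2:(1,0)->N->(0,0)
  grid max=4 at (0,0)
Step 2: ant0:(0,0)->E->(0,1) | ant1:(1,4)->N->(0,4) | ant2:(0,0)->E->(0,1)
  grid max=4 at (0,1)
Step 3: ant0:(0,1)->W->(0,0) | ant1:(0,4)->S->(1,4) | ant2:(0,1)->W->(0,0)
  grid max=6 at (0,0)
Step 4: ant0:(0,0)->E->(0,1) | ant1:(1,4)->N->(0,4) | ant2:(0,0)->E->(0,1)
  grid max=6 at (0,1)
Step 5: ant0:(0,1)->W->(0,0) | ant1:(0,4)->S->(1,4) | ant2:(0,1)->W->(0,0)
  grid max=8 at (0,0)
Final grid:
  8 5 0 0 0
  0 0 0 0 1
  0 0 0 0 0
  0 0 0 0 0
Max pheromone 8 at (0,0)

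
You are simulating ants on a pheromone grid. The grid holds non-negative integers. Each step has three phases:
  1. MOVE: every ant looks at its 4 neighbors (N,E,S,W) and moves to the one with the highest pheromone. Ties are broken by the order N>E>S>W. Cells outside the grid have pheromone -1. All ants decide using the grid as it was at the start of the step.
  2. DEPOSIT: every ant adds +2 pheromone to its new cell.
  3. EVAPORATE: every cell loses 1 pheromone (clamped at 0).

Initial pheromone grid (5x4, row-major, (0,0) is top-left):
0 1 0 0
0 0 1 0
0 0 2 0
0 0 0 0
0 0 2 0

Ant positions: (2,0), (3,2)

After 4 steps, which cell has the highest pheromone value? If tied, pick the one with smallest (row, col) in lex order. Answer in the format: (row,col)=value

Answer: (2,2)=2

Derivation:
Step 1: ant0:(2,0)->N->(1,0) | ant1:(3,2)->N->(2,2)
  grid max=3 at (2,2)
Step 2: ant0:(1,0)->N->(0,0) | ant1:(2,2)->N->(1,2)
  grid max=2 at (2,2)
Step 3: ant0:(0,0)->E->(0,1) | ant1:(1,2)->S->(2,2)
  grid max=3 at (2,2)
Step 4: ant0:(0,1)->E->(0,2) | ant1:(2,2)->N->(1,2)
  grid max=2 at (2,2)
Final grid:
  0 0 1 0
  0 0 1 0
  0 0 2 0
  0 0 0 0
  0 0 0 0
Max pheromone 2 at (2,2)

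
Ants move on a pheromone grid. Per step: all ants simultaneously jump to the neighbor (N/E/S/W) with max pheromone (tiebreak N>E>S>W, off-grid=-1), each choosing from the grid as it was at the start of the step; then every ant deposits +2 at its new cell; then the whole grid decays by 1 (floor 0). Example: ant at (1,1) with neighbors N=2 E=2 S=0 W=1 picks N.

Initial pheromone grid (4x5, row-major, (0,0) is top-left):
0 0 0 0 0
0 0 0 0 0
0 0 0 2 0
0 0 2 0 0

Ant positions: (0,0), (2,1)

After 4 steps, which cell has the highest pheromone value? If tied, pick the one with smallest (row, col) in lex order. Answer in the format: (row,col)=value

Step 1: ant0:(0,0)->E->(0,1) | ant1:(2,1)->N->(1,1)
  grid max=1 at (0,1)
Step 2: ant0:(0,1)->S->(1,1) | ant1:(1,1)->N->(0,1)
  grid max=2 at (0,1)
Step 3: ant0:(1,1)->N->(0,1) | ant1:(0,1)->S->(1,1)
  grid max=3 at (0,1)
Step 4: ant0:(0,1)->S->(1,1) | ant1:(1,1)->N->(0,1)
  grid max=4 at (0,1)
Final grid:
  0 4 0 0 0
  0 4 0 0 0
  0 0 0 0 0
  0 0 0 0 0
Max pheromone 4 at (0,1)

Answer: (0,1)=4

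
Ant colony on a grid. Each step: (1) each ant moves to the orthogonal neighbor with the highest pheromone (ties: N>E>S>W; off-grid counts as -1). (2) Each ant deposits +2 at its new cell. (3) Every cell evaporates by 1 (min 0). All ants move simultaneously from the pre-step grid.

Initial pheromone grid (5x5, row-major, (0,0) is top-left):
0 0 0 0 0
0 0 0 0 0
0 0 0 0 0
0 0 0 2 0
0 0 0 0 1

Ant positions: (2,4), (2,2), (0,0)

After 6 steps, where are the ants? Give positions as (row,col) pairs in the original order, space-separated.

Step 1: ant0:(2,4)->N->(1,4) | ant1:(2,2)->N->(1,2) | ant2:(0,0)->E->(0,1)
  grid max=1 at (0,1)
Step 2: ant0:(1,4)->N->(0,4) | ant1:(1,2)->N->(0,2) | ant2:(0,1)->E->(0,2)
  grid max=3 at (0,2)
Step 3: ant0:(0,4)->S->(1,4) | ant1:(0,2)->E->(0,3) | ant2:(0,2)->E->(0,3)
  grid max=3 at (0,3)
Step 4: ant0:(1,4)->N->(0,4) | ant1:(0,3)->W->(0,2) | ant2:(0,3)->W->(0,2)
  grid max=5 at (0,2)
Step 5: ant0:(0,4)->W->(0,3) | ant1:(0,2)->E->(0,3) | ant2:(0,2)->E->(0,3)
  grid max=7 at (0,3)
Step 6: ant0:(0,3)->W->(0,2) | ant1:(0,3)->W->(0,2) | ant2:(0,3)->W->(0,2)
  grid max=9 at (0,2)

(0,2) (0,2) (0,2)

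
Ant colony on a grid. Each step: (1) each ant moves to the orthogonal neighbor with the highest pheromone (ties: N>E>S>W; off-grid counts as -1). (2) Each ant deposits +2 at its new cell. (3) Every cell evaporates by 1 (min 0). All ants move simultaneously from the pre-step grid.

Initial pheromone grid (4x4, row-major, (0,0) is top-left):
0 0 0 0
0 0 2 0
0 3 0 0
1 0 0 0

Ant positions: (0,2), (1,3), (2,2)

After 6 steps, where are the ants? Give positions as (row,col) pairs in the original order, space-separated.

Step 1: ant0:(0,2)->S->(1,2) | ant1:(1,3)->W->(1,2) | ant2:(2,2)->W->(2,1)
  grid max=5 at (1,2)
Step 2: ant0:(1,2)->N->(0,2) | ant1:(1,2)->N->(0,2) | ant2:(2,1)->N->(1,1)
  grid max=4 at (1,2)
Step 3: ant0:(0,2)->S->(1,2) | ant1:(0,2)->S->(1,2) | ant2:(1,1)->E->(1,2)
  grid max=9 at (1,2)
Step 4: ant0:(1,2)->N->(0,2) | ant1:(1,2)->N->(0,2) | ant2:(1,2)->N->(0,2)
  grid max=8 at (1,2)
Step 5: ant0:(0,2)->S->(1,2) | ant1:(0,2)->S->(1,2) | ant2:(0,2)->S->(1,2)
  grid max=13 at (1,2)
Step 6: ant0:(1,2)->N->(0,2) | ant1:(1,2)->N->(0,2) | ant2:(1,2)->N->(0,2)
  grid max=12 at (1,2)

(0,2) (0,2) (0,2)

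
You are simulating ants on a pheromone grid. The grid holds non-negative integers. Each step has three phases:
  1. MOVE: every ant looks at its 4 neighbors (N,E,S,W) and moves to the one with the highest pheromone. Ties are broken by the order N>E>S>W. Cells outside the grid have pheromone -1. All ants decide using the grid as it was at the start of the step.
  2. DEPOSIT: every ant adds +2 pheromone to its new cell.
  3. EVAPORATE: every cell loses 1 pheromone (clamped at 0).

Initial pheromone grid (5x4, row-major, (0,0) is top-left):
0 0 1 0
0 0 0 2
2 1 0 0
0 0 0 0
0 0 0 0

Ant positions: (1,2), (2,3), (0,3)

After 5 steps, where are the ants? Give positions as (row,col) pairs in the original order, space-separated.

Step 1: ant0:(1,2)->E->(1,3) | ant1:(2,3)->N->(1,3) | ant2:(0,3)->S->(1,3)
  grid max=7 at (1,3)
Step 2: ant0:(1,3)->N->(0,3) | ant1:(1,3)->N->(0,3) | ant2:(1,3)->N->(0,3)
  grid max=6 at (1,3)
Step 3: ant0:(0,3)->S->(1,3) | ant1:(0,3)->S->(1,3) | ant2:(0,3)->S->(1,3)
  grid max=11 at (1,3)
Step 4: ant0:(1,3)->N->(0,3) | ant1:(1,3)->N->(0,3) | ant2:(1,3)->N->(0,3)
  grid max=10 at (1,3)
Step 5: ant0:(0,3)->S->(1,3) | ant1:(0,3)->S->(1,3) | ant2:(0,3)->S->(1,3)
  grid max=15 at (1,3)

(1,3) (1,3) (1,3)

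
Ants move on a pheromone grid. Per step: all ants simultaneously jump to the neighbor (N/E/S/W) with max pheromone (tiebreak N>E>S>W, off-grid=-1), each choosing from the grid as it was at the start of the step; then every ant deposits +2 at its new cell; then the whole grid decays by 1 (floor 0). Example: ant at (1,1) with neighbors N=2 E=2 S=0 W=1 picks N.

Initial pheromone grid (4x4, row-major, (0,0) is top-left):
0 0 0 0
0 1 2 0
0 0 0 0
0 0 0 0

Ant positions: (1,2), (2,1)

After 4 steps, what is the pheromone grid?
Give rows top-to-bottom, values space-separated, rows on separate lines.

After step 1: ants at (1,1),(1,1)
  0 0 0 0
  0 4 1 0
  0 0 0 0
  0 0 0 0
After step 2: ants at (1,2),(1,2)
  0 0 0 0
  0 3 4 0
  0 0 0 0
  0 0 0 0
After step 3: ants at (1,1),(1,1)
  0 0 0 0
  0 6 3 0
  0 0 0 0
  0 0 0 0
After step 4: ants at (1,2),(1,2)
  0 0 0 0
  0 5 6 0
  0 0 0 0
  0 0 0 0

0 0 0 0
0 5 6 0
0 0 0 0
0 0 0 0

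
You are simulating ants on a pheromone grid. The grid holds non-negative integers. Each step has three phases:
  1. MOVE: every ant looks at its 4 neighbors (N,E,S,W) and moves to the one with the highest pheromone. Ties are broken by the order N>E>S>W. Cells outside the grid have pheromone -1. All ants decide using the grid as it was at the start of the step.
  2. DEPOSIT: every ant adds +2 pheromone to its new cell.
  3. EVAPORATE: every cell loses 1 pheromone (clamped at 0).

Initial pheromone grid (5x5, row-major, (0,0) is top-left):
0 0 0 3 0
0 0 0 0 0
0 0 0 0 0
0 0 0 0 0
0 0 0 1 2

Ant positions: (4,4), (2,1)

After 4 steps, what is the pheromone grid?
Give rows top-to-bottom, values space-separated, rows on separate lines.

After step 1: ants at (4,3),(1,1)
  0 0 0 2 0
  0 1 0 0 0
  0 0 0 0 0
  0 0 0 0 0
  0 0 0 2 1
After step 2: ants at (4,4),(0,1)
  0 1 0 1 0
  0 0 0 0 0
  0 0 0 0 0
  0 0 0 0 0
  0 0 0 1 2
After step 3: ants at (4,3),(0,2)
  0 0 1 0 0
  0 0 0 0 0
  0 0 0 0 0
  0 0 0 0 0
  0 0 0 2 1
After step 4: ants at (4,4),(0,3)
  0 0 0 1 0
  0 0 0 0 0
  0 0 0 0 0
  0 0 0 0 0
  0 0 0 1 2

0 0 0 1 0
0 0 0 0 0
0 0 0 0 0
0 0 0 0 0
0 0 0 1 2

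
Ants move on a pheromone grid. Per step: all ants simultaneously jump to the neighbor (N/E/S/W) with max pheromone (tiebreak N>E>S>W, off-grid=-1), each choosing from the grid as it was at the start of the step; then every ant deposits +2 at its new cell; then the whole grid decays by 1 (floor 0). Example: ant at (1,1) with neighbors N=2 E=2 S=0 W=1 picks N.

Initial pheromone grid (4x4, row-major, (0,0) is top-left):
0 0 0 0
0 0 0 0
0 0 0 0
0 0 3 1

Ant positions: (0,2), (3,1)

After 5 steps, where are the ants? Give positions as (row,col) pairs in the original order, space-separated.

Step 1: ant0:(0,2)->E->(0,3) | ant1:(3,1)->E->(3,2)
  grid max=4 at (3,2)
Step 2: ant0:(0,3)->S->(1,3) | ant1:(3,2)->N->(2,2)
  grid max=3 at (3,2)
Step 3: ant0:(1,3)->N->(0,3) | ant1:(2,2)->S->(3,2)
  grid max=4 at (3,2)
Step 4: ant0:(0,3)->S->(1,3) | ant1:(3,2)->N->(2,2)
  grid max=3 at (3,2)
Step 5: ant0:(1,3)->N->(0,3) | ant1:(2,2)->S->(3,2)
  grid max=4 at (3,2)

(0,3) (3,2)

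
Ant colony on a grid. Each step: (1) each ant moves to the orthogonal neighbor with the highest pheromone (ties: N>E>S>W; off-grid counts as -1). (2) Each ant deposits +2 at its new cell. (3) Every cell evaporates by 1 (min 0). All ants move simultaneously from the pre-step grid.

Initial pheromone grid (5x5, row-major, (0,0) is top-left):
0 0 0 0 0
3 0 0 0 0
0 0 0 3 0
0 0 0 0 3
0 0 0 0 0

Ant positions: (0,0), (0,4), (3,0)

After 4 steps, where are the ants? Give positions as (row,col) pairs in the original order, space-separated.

Step 1: ant0:(0,0)->S->(1,0) | ant1:(0,4)->S->(1,4) | ant2:(3,0)->N->(2,0)
  grid max=4 at (1,0)
Step 2: ant0:(1,0)->S->(2,0) | ant1:(1,4)->N->(0,4) | ant2:(2,0)->N->(1,0)
  grid max=5 at (1,0)
Step 3: ant0:(2,0)->N->(1,0) | ant1:(0,4)->S->(1,4) | ant2:(1,0)->S->(2,0)
  grid max=6 at (1,0)
Step 4: ant0:(1,0)->S->(2,0) | ant1:(1,4)->N->(0,4) | ant2:(2,0)->N->(1,0)
  grid max=7 at (1,0)

(2,0) (0,4) (1,0)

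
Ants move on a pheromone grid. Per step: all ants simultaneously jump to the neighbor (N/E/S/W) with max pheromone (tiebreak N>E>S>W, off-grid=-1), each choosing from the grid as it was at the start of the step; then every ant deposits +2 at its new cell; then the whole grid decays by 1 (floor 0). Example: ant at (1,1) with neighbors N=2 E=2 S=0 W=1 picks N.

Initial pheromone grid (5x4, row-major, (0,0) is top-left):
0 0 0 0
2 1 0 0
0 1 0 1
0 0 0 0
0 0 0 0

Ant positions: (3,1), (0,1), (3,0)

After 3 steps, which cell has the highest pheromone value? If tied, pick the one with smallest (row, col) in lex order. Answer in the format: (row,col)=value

Step 1: ant0:(3,1)->N->(2,1) | ant1:(0,1)->S->(1,1) | ant2:(3,0)->N->(2,0)
  grid max=2 at (1,1)
Step 2: ant0:(2,1)->N->(1,1) | ant1:(1,1)->S->(2,1) | ant2:(2,0)->E->(2,1)
  grid max=5 at (2,1)
Step 3: ant0:(1,1)->S->(2,1) | ant1:(2,1)->N->(1,1) | ant2:(2,1)->N->(1,1)
  grid max=6 at (1,1)
Final grid:
  0 0 0 0
  0 6 0 0
  0 6 0 0
  0 0 0 0
  0 0 0 0
Max pheromone 6 at (1,1)

Answer: (1,1)=6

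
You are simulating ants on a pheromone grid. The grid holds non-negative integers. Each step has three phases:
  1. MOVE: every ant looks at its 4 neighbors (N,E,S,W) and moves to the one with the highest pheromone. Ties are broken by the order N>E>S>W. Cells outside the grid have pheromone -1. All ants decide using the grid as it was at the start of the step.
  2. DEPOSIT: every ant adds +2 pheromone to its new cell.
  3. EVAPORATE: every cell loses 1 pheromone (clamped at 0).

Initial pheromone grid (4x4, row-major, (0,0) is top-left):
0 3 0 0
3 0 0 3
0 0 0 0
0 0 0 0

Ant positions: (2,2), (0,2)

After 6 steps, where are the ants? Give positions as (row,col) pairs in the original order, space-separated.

Step 1: ant0:(2,2)->N->(1,2) | ant1:(0,2)->W->(0,1)
  grid max=4 at (0,1)
Step 2: ant0:(1,2)->E->(1,3) | ant1:(0,1)->E->(0,2)
  grid max=3 at (0,1)
Step 3: ant0:(1,3)->N->(0,3) | ant1:(0,2)->W->(0,1)
  grid max=4 at (0,1)
Step 4: ant0:(0,3)->S->(1,3) | ant1:(0,1)->E->(0,2)
  grid max=3 at (0,1)
Step 5: ant0:(1,3)->N->(0,3) | ant1:(0,2)->W->(0,1)
  grid max=4 at (0,1)
Step 6: ant0:(0,3)->S->(1,3) | ant1:(0,1)->E->(0,2)
  grid max=3 at (0,1)

(1,3) (0,2)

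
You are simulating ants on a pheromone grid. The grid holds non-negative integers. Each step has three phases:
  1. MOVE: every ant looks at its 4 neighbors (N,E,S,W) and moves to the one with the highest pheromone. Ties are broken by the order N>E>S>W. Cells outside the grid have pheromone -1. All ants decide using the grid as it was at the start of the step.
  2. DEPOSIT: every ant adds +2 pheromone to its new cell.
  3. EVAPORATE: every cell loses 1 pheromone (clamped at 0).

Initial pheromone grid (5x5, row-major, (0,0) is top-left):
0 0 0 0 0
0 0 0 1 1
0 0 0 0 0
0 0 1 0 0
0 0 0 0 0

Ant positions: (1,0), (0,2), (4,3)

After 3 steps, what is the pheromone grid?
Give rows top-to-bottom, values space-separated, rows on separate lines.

After step 1: ants at (0,0),(0,3),(3,3)
  1 0 0 1 0
  0 0 0 0 0
  0 0 0 0 0
  0 0 0 1 0
  0 0 0 0 0
After step 2: ants at (0,1),(0,4),(2,3)
  0 1 0 0 1
  0 0 0 0 0
  0 0 0 1 0
  0 0 0 0 0
  0 0 0 0 0
After step 3: ants at (0,2),(1,4),(1,3)
  0 0 1 0 0
  0 0 0 1 1
  0 0 0 0 0
  0 0 0 0 0
  0 0 0 0 0

0 0 1 0 0
0 0 0 1 1
0 0 0 0 0
0 0 0 0 0
0 0 0 0 0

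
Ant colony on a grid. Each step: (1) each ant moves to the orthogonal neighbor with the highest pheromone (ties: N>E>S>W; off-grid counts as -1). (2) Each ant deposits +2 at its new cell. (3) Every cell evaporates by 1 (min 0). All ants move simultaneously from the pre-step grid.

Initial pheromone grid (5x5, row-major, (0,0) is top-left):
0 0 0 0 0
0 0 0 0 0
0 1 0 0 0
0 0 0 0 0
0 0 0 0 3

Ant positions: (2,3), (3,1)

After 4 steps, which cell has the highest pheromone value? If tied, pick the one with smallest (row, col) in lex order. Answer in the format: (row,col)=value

Answer: (1,1)=1

Derivation:
Step 1: ant0:(2,3)->N->(1,3) | ant1:(3,1)->N->(2,1)
  grid max=2 at (2,1)
Step 2: ant0:(1,3)->N->(0,3) | ant1:(2,1)->N->(1,1)
  grid max=1 at (0,3)
Step 3: ant0:(0,3)->E->(0,4) | ant1:(1,1)->S->(2,1)
  grid max=2 at (2,1)
Step 4: ant0:(0,4)->S->(1,4) | ant1:(2,1)->N->(1,1)
  grid max=1 at (1,1)
Final grid:
  0 0 0 0 0
  0 1 0 0 1
  0 1 0 0 0
  0 0 0 0 0
  0 0 0 0 0
Max pheromone 1 at (1,1)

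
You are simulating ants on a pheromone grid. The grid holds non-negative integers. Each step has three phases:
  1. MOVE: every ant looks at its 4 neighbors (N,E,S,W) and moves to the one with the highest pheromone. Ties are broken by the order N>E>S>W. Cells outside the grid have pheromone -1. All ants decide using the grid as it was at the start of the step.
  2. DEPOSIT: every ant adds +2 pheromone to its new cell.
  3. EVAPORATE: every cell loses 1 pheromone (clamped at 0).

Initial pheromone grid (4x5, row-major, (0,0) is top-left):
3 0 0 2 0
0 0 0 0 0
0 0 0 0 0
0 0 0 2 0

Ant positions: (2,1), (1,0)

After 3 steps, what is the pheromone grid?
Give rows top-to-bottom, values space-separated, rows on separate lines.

After step 1: ants at (1,1),(0,0)
  4 0 0 1 0
  0 1 0 0 0
  0 0 0 0 0
  0 0 0 1 0
After step 2: ants at (0,1),(0,1)
  3 3 0 0 0
  0 0 0 0 0
  0 0 0 0 0
  0 0 0 0 0
After step 3: ants at (0,0),(0,0)
  6 2 0 0 0
  0 0 0 0 0
  0 0 0 0 0
  0 0 0 0 0

6 2 0 0 0
0 0 0 0 0
0 0 0 0 0
0 0 0 0 0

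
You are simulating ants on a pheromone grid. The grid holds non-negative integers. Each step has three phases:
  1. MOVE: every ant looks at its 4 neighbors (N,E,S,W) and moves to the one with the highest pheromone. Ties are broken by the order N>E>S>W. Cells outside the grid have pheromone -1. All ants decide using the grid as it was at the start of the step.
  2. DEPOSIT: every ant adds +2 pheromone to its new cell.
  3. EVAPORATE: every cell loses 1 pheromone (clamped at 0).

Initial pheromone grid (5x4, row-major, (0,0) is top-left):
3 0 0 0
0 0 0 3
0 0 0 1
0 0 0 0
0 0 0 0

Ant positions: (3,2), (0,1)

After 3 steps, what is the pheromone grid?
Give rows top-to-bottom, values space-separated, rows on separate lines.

After step 1: ants at (2,2),(0,0)
  4 0 0 0
  0 0 0 2
  0 0 1 0
  0 0 0 0
  0 0 0 0
After step 2: ants at (1,2),(0,1)
  3 1 0 0
  0 0 1 1
  0 0 0 0
  0 0 0 0
  0 0 0 0
After step 3: ants at (1,3),(0,0)
  4 0 0 0
  0 0 0 2
  0 0 0 0
  0 0 0 0
  0 0 0 0

4 0 0 0
0 0 0 2
0 0 0 0
0 0 0 0
0 0 0 0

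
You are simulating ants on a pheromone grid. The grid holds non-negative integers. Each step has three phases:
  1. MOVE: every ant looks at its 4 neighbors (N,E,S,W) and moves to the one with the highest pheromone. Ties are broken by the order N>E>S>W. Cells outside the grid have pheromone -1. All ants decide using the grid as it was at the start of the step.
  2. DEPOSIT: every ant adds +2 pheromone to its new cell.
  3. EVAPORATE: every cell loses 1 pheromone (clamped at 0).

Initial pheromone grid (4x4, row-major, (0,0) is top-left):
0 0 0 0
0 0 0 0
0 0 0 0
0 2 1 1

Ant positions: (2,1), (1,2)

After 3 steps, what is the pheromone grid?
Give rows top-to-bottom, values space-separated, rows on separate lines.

After step 1: ants at (3,1),(0,2)
  0 0 1 0
  0 0 0 0
  0 0 0 0
  0 3 0 0
After step 2: ants at (2,1),(0,3)
  0 0 0 1
  0 0 0 0
  0 1 0 0
  0 2 0 0
After step 3: ants at (3,1),(1,3)
  0 0 0 0
  0 0 0 1
  0 0 0 0
  0 3 0 0

0 0 0 0
0 0 0 1
0 0 0 0
0 3 0 0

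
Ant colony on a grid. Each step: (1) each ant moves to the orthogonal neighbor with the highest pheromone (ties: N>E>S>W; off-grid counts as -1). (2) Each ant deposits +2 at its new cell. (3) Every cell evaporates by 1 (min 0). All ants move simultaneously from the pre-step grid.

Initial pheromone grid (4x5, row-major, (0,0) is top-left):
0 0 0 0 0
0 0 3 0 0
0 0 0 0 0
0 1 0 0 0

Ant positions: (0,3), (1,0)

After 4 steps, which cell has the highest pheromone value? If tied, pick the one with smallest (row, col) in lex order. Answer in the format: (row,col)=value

Answer: (0,3)=1

Derivation:
Step 1: ant0:(0,3)->E->(0,4) | ant1:(1,0)->N->(0,0)
  grid max=2 at (1,2)
Step 2: ant0:(0,4)->S->(1,4) | ant1:(0,0)->E->(0,1)
  grid max=1 at (0,1)
Step 3: ant0:(1,4)->N->(0,4) | ant1:(0,1)->E->(0,2)
  grid max=1 at (0,2)
Step 4: ant0:(0,4)->S->(1,4) | ant1:(0,2)->E->(0,3)
  grid max=1 at (0,3)
Final grid:
  0 0 0 1 0
  0 0 0 0 1
  0 0 0 0 0
  0 0 0 0 0
Max pheromone 1 at (0,3)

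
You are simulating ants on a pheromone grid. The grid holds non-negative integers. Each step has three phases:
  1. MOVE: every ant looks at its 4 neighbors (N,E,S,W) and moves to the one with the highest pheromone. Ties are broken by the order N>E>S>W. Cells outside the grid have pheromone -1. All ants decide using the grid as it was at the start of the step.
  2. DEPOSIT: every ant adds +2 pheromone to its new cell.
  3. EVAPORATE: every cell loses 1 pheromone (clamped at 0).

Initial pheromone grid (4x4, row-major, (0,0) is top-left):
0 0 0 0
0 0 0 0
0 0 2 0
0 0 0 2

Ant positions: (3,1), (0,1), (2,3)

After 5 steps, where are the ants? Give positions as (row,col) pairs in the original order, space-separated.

Step 1: ant0:(3,1)->N->(2,1) | ant1:(0,1)->E->(0,2) | ant2:(2,3)->S->(3,3)
  grid max=3 at (3,3)
Step 2: ant0:(2,1)->E->(2,2) | ant1:(0,2)->E->(0,3) | ant2:(3,3)->N->(2,3)
  grid max=2 at (2,2)
Step 3: ant0:(2,2)->E->(2,3) | ant1:(0,3)->S->(1,3) | ant2:(2,3)->S->(3,3)
  grid max=3 at (3,3)
Step 4: ant0:(2,3)->S->(3,3) | ant1:(1,3)->S->(2,3) | ant2:(3,3)->N->(2,3)
  grid max=5 at (2,3)
Step 5: ant0:(3,3)->N->(2,3) | ant1:(2,3)->S->(3,3) | ant2:(2,3)->S->(3,3)
  grid max=7 at (3,3)

(2,3) (3,3) (3,3)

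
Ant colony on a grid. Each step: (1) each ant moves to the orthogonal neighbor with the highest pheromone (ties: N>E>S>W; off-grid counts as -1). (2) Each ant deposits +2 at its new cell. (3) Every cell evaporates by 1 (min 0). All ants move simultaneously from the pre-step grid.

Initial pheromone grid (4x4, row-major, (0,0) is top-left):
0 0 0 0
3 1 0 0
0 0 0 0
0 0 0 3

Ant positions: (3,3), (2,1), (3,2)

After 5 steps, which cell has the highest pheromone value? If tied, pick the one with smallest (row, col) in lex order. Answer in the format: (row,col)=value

Step 1: ant0:(3,3)->N->(2,3) | ant1:(2,1)->N->(1,1) | ant2:(3,2)->E->(3,3)
  grid max=4 at (3,3)
Step 2: ant0:(2,3)->S->(3,3) | ant1:(1,1)->W->(1,0) | ant2:(3,3)->N->(2,3)
  grid max=5 at (3,3)
Step 3: ant0:(3,3)->N->(2,3) | ant1:(1,0)->E->(1,1) | ant2:(2,3)->S->(3,3)
  grid max=6 at (3,3)
Step 4: ant0:(2,3)->S->(3,3) | ant1:(1,1)->W->(1,0) | ant2:(3,3)->N->(2,3)
  grid max=7 at (3,3)
Step 5: ant0:(3,3)->N->(2,3) | ant1:(1,0)->E->(1,1) | ant2:(2,3)->S->(3,3)
  grid max=8 at (3,3)
Final grid:
  0 0 0 0
  2 2 0 0
  0 0 0 5
  0 0 0 8
Max pheromone 8 at (3,3)

Answer: (3,3)=8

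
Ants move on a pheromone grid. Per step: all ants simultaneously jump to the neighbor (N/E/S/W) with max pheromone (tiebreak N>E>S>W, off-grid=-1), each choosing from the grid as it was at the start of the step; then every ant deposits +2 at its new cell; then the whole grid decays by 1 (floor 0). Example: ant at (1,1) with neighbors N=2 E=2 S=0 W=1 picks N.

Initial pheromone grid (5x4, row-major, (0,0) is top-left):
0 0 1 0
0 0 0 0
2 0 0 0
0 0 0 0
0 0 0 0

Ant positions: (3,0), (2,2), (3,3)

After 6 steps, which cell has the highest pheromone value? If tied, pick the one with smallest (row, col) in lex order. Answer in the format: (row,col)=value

Answer: (1,3)=5

Derivation:
Step 1: ant0:(3,0)->N->(2,0) | ant1:(2,2)->N->(1,2) | ant2:(3,3)->N->(2,3)
  grid max=3 at (2,0)
Step 2: ant0:(2,0)->N->(1,0) | ant1:(1,2)->N->(0,2) | ant2:(2,3)->N->(1,3)
  grid max=2 at (2,0)
Step 3: ant0:(1,0)->S->(2,0) | ant1:(0,2)->E->(0,3) | ant2:(1,3)->N->(0,3)
  grid max=3 at (0,3)
Step 4: ant0:(2,0)->N->(1,0) | ant1:(0,3)->S->(1,3) | ant2:(0,3)->S->(1,3)
  grid max=3 at (1,3)
Step 5: ant0:(1,0)->S->(2,0) | ant1:(1,3)->N->(0,3) | ant2:(1,3)->N->(0,3)
  grid max=5 at (0,3)
Step 6: ant0:(2,0)->N->(1,0) | ant1:(0,3)->S->(1,3) | ant2:(0,3)->S->(1,3)
  grid max=5 at (1,3)
Final grid:
  0 0 0 4
  1 0 0 5
  2 0 0 0
  0 0 0 0
  0 0 0 0
Max pheromone 5 at (1,3)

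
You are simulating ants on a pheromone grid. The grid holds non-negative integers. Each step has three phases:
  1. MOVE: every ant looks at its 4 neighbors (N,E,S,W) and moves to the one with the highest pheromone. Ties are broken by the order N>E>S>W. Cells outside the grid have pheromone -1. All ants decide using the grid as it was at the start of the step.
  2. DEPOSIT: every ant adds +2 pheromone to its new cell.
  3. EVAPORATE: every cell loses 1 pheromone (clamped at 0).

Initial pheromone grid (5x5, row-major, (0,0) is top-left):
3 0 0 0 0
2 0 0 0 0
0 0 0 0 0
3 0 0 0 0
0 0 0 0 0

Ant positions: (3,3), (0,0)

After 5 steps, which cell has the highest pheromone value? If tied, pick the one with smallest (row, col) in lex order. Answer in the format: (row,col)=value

Step 1: ant0:(3,3)->N->(2,3) | ant1:(0,0)->S->(1,0)
  grid max=3 at (1,0)
Step 2: ant0:(2,3)->N->(1,3) | ant1:(1,0)->N->(0,0)
  grid max=3 at (0,0)
Step 3: ant0:(1,3)->N->(0,3) | ant1:(0,0)->S->(1,0)
  grid max=3 at (1,0)
Step 4: ant0:(0,3)->E->(0,4) | ant1:(1,0)->N->(0,0)
  grid max=3 at (0,0)
Step 5: ant0:(0,4)->S->(1,4) | ant1:(0,0)->S->(1,0)
  grid max=3 at (1,0)
Final grid:
  2 0 0 0 0
  3 0 0 0 1
  0 0 0 0 0
  0 0 0 0 0
  0 0 0 0 0
Max pheromone 3 at (1,0)

Answer: (1,0)=3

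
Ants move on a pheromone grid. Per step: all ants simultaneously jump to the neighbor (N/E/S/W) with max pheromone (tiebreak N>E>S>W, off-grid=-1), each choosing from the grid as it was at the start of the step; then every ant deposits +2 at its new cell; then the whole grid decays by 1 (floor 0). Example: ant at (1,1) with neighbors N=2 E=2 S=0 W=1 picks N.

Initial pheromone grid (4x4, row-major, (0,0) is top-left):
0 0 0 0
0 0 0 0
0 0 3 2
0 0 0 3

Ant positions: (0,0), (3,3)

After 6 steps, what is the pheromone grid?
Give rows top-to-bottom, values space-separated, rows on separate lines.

After step 1: ants at (0,1),(2,3)
  0 1 0 0
  0 0 0 0
  0 0 2 3
  0 0 0 2
After step 2: ants at (0,2),(3,3)
  0 0 1 0
  0 0 0 0
  0 0 1 2
  0 0 0 3
After step 3: ants at (0,3),(2,3)
  0 0 0 1
  0 0 0 0
  0 0 0 3
  0 0 0 2
After step 4: ants at (1,3),(3,3)
  0 0 0 0
  0 0 0 1
  0 0 0 2
  0 0 0 3
After step 5: ants at (2,3),(2,3)
  0 0 0 0
  0 0 0 0
  0 0 0 5
  0 0 0 2
After step 6: ants at (3,3),(3,3)
  0 0 0 0
  0 0 0 0
  0 0 0 4
  0 0 0 5

0 0 0 0
0 0 0 0
0 0 0 4
0 0 0 5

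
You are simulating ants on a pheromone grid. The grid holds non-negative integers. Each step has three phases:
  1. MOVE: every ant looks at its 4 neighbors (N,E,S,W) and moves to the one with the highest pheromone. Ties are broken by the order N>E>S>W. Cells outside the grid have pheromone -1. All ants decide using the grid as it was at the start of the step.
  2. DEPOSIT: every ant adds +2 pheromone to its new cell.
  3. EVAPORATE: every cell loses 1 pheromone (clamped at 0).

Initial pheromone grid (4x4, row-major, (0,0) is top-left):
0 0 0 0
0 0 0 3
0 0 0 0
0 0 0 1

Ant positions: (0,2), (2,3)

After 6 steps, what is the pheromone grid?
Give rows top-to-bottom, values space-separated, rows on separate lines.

After step 1: ants at (0,3),(1,3)
  0 0 0 1
  0 0 0 4
  0 0 0 0
  0 0 0 0
After step 2: ants at (1,3),(0,3)
  0 0 0 2
  0 0 0 5
  0 0 0 0
  0 0 0 0
After step 3: ants at (0,3),(1,3)
  0 0 0 3
  0 0 0 6
  0 0 0 0
  0 0 0 0
After step 4: ants at (1,3),(0,3)
  0 0 0 4
  0 0 0 7
  0 0 0 0
  0 0 0 0
After step 5: ants at (0,3),(1,3)
  0 0 0 5
  0 0 0 8
  0 0 0 0
  0 0 0 0
After step 6: ants at (1,3),(0,3)
  0 0 0 6
  0 0 0 9
  0 0 0 0
  0 0 0 0

0 0 0 6
0 0 0 9
0 0 0 0
0 0 0 0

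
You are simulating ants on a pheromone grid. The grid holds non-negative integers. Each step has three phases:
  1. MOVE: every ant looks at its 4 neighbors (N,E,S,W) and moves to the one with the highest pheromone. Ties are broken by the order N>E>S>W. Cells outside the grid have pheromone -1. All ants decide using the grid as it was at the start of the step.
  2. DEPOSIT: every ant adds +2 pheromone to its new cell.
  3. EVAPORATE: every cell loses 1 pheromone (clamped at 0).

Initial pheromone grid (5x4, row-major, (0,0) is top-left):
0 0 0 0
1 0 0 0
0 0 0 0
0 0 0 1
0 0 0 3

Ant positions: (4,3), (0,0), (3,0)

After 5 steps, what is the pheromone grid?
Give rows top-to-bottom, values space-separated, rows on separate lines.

After step 1: ants at (3,3),(1,0),(2,0)
  0 0 0 0
  2 0 0 0
  1 0 0 0
  0 0 0 2
  0 0 0 2
After step 2: ants at (4,3),(2,0),(1,0)
  0 0 0 0
  3 0 0 0
  2 0 0 0
  0 0 0 1
  0 0 0 3
After step 3: ants at (3,3),(1,0),(2,0)
  0 0 0 0
  4 0 0 0
  3 0 0 0
  0 0 0 2
  0 0 0 2
After step 4: ants at (4,3),(2,0),(1,0)
  0 0 0 0
  5 0 0 0
  4 0 0 0
  0 0 0 1
  0 0 0 3
After step 5: ants at (3,3),(1,0),(2,0)
  0 0 0 0
  6 0 0 0
  5 0 0 0
  0 0 0 2
  0 0 0 2

0 0 0 0
6 0 0 0
5 0 0 0
0 0 0 2
0 0 0 2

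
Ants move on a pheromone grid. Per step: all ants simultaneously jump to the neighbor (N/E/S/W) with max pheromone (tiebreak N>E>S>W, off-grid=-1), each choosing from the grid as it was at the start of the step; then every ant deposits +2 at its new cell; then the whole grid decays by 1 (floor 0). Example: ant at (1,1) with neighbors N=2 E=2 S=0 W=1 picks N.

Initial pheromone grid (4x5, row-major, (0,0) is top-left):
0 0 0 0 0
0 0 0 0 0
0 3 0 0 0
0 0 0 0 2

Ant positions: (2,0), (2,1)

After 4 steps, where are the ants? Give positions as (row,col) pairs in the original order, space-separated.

Step 1: ant0:(2,0)->E->(2,1) | ant1:(2,1)->N->(1,1)
  grid max=4 at (2,1)
Step 2: ant0:(2,1)->N->(1,1) | ant1:(1,1)->S->(2,1)
  grid max=5 at (2,1)
Step 3: ant0:(1,1)->S->(2,1) | ant1:(2,1)->N->(1,1)
  grid max=6 at (2,1)
Step 4: ant0:(2,1)->N->(1,1) | ant1:(1,1)->S->(2,1)
  grid max=7 at (2,1)

(1,1) (2,1)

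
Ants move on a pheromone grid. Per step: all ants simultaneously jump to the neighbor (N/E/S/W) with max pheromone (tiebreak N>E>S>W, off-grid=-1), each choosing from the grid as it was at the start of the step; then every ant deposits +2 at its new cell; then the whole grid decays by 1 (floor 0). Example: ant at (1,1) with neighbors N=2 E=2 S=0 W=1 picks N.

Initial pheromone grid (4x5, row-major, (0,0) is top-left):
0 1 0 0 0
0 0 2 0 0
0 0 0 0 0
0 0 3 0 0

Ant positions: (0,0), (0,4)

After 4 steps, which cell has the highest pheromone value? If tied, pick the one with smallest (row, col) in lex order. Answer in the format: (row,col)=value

Step 1: ant0:(0,0)->E->(0,1) | ant1:(0,4)->S->(1,4)
  grid max=2 at (0,1)
Step 2: ant0:(0,1)->E->(0,2) | ant1:(1,4)->N->(0,4)
  grid max=1 at (0,1)
Step 3: ant0:(0,2)->W->(0,1) | ant1:(0,4)->S->(1,4)
  grid max=2 at (0,1)
Step 4: ant0:(0,1)->E->(0,2) | ant1:(1,4)->N->(0,4)
  grid max=1 at (0,1)
Final grid:
  0 1 1 0 1
  0 0 0 0 0
  0 0 0 0 0
  0 0 0 0 0
Max pheromone 1 at (0,1)

Answer: (0,1)=1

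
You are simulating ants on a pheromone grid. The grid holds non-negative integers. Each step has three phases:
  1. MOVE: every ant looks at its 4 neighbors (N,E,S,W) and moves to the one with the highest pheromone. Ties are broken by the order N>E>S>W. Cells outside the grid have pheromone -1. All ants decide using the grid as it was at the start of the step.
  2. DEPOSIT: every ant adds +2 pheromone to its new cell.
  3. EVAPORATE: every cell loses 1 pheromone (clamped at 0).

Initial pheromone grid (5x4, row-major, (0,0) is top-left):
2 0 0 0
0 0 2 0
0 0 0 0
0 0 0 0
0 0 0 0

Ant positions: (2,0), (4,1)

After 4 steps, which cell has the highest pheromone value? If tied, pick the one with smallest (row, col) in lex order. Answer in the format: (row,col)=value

Answer: (0,1)=2

Derivation:
Step 1: ant0:(2,0)->N->(1,0) | ant1:(4,1)->N->(3,1)
  grid max=1 at (0,0)
Step 2: ant0:(1,0)->N->(0,0) | ant1:(3,1)->N->(2,1)
  grid max=2 at (0,0)
Step 3: ant0:(0,0)->E->(0,1) | ant1:(2,1)->N->(1,1)
  grid max=1 at (0,0)
Step 4: ant0:(0,1)->S->(1,1) | ant1:(1,1)->N->(0,1)
  grid max=2 at (0,1)
Final grid:
  0 2 0 0
  0 2 0 0
  0 0 0 0
  0 0 0 0
  0 0 0 0
Max pheromone 2 at (0,1)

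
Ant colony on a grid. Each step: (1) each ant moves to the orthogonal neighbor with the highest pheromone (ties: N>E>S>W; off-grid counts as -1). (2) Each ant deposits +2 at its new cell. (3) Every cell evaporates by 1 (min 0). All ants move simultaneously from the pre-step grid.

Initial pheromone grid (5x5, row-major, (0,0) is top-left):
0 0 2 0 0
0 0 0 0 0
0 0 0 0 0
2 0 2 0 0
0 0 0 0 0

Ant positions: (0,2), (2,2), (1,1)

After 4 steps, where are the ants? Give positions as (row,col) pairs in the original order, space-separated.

Step 1: ant0:(0,2)->E->(0,3) | ant1:(2,2)->S->(3,2) | ant2:(1,1)->N->(0,1)
  grid max=3 at (3,2)
Step 2: ant0:(0,3)->W->(0,2) | ant1:(3,2)->N->(2,2) | ant2:(0,1)->E->(0,2)
  grid max=4 at (0,2)
Step 3: ant0:(0,2)->E->(0,3) | ant1:(2,2)->S->(3,2) | ant2:(0,2)->E->(0,3)
  grid max=3 at (0,2)
Step 4: ant0:(0,3)->W->(0,2) | ant1:(3,2)->N->(2,2) | ant2:(0,3)->W->(0,2)
  grid max=6 at (0,2)

(0,2) (2,2) (0,2)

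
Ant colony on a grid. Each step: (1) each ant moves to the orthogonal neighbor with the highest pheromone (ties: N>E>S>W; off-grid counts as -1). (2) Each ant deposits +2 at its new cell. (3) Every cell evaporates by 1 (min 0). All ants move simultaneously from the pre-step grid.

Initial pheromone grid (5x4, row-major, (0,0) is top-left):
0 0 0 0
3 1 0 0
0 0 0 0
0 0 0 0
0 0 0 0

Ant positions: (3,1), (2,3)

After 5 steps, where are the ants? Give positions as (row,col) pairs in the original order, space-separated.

Step 1: ant0:(3,1)->N->(2,1) | ant1:(2,3)->N->(1,3)
  grid max=2 at (1,0)
Step 2: ant0:(2,1)->N->(1,1) | ant1:(1,3)->N->(0,3)
  grid max=1 at (0,3)
Step 3: ant0:(1,1)->W->(1,0) | ant1:(0,3)->S->(1,3)
  grid max=2 at (1,0)
Step 4: ant0:(1,0)->N->(0,0) | ant1:(1,3)->N->(0,3)
  grid max=1 at (0,0)
Step 5: ant0:(0,0)->S->(1,0) | ant1:(0,3)->S->(1,3)
  grid max=2 at (1,0)

(1,0) (1,3)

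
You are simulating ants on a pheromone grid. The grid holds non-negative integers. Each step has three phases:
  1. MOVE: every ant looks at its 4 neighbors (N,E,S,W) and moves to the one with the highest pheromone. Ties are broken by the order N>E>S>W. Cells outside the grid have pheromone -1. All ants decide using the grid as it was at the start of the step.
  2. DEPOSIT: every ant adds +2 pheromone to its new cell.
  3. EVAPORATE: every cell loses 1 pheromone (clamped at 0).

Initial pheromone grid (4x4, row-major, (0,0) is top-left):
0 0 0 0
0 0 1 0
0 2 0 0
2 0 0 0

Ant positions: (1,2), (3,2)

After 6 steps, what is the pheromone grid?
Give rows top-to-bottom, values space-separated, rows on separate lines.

After step 1: ants at (0,2),(2,2)
  0 0 1 0
  0 0 0 0
  0 1 1 0
  1 0 0 0
After step 2: ants at (0,3),(2,1)
  0 0 0 1
  0 0 0 0
  0 2 0 0
  0 0 0 0
After step 3: ants at (1,3),(1,1)
  0 0 0 0
  0 1 0 1
  0 1 0 0
  0 0 0 0
After step 4: ants at (0,3),(2,1)
  0 0 0 1
  0 0 0 0
  0 2 0 0
  0 0 0 0
After step 5: ants at (1,3),(1,1)
  0 0 0 0
  0 1 0 1
  0 1 0 0
  0 0 0 0
After step 6: ants at (0,3),(2,1)
  0 0 0 1
  0 0 0 0
  0 2 0 0
  0 0 0 0

0 0 0 1
0 0 0 0
0 2 0 0
0 0 0 0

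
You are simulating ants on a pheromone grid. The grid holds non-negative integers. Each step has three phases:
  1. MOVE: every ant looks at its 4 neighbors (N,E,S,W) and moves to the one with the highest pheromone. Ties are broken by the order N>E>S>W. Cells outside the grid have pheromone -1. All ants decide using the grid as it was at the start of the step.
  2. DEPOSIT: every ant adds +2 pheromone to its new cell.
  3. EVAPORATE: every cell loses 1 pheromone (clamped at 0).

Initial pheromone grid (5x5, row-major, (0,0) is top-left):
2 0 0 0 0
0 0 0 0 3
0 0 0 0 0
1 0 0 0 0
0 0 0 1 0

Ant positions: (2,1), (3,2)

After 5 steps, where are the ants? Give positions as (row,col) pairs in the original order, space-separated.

Step 1: ant0:(2,1)->N->(1,1) | ant1:(3,2)->N->(2,2)
  grid max=2 at (1,4)
Step 2: ant0:(1,1)->N->(0,1) | ant1:(2,2)->N->(1,2)
  grid max=1 at (0,1)
Step 3: ant0:(0,1)->E->(0,2) | ant1:(1,2)->N->(0,2)
  grid max=3 at (0,2)
Step 4: ant0:(0,2)->E->(0,3) | ant1:(0,2)->E->(0,3)
  grid max=3 at (0,3)
Step 5: ant0:(0,3)->W->(0,2) | ant1:(0,3)->W->(0,2)
  grid max=5 at (0,2)

(0,2) (0,2)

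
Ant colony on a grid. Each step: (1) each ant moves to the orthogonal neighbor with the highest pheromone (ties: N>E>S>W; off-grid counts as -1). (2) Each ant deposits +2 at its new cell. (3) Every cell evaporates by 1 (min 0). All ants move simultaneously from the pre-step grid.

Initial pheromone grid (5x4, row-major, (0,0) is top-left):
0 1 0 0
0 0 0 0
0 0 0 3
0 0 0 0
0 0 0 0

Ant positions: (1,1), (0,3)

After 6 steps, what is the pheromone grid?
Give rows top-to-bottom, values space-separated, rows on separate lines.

After step 1: ants at (0,1),(1,3)
  0 2 0 0
  0 0 0 1
  0 0 0 2
  0 0 0 0
  0 0 0 0
After step 2: ants at (0,2),(2,3)
  0 1 1 0
  0 0 0 0
  0 0 0 3
  0 0 0 0
  0 0 0 0
After step 3: ants at (0,1),(1,3)
  0 2 0 0
  0 0 0 1
  0 0 0 2
  0 0 0 0
  0 0 0 0
After step 4: ants at (0,2),(2,3)
  0 1 1 0
  0 0 0 0
  0 0 0 3
  0 0 0 0
  0 0 0 0
After step 5: ants at (0,1),(1,3)
  0 2 0 0
  0 0 0 1
  0 0 0 2
  0 0 0 0
  0 0 0 0
After step 6: ants at (0,2),(2,3)
  0 1 1 0
  0 0 0 0
  0 0 0 3
  0 0 0 0
  0 0 0 0

0 1 1 0
0 0 0 0
0 0 0 3
0 0 0 0
0 0 0 0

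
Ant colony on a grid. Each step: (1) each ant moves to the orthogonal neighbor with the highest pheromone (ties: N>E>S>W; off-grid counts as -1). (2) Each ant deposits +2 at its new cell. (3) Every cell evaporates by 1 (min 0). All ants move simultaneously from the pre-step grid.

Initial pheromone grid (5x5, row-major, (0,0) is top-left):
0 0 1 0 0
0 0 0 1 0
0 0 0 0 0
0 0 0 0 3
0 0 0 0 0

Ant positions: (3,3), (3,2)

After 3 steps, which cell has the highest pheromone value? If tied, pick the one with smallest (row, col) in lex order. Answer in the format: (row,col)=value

Step 1: ant0:(3,3)->E->(3,4) | ant1:(3,2)->N->(2,2)
  grid max=4 at (3,4)
Step 2: ant0:(3,4)->N->(2,4) | ant1:(2,2)->N->(1,2)
  grid max=3 at (3,4)
Step 3: ant0:(2,4)->S->(3,4) | ant1:(1,2)->N->(0,2)
  grid max=4 at (3,4)
Final grid:
  0 0 1 0 0
  0 0 0 0 0
  0 0 0 0 0
  0 0 0 0 4
  0 0 0 0 0
Max pheromone 4 at (3,4)

Answer: (3,4)=4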